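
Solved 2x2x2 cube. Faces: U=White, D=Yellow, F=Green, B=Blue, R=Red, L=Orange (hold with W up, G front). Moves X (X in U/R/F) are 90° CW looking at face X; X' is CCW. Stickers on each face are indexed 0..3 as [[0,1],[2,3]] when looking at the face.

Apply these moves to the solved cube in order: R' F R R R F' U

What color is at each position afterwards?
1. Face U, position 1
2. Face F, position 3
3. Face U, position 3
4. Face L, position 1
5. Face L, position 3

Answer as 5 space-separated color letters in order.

Answer: W W Y O O

Derivation:
After move 1 (R'): R=RRRR U=WBWB F=GWGW D=YGYG B=YBYB
After move 2 (F): F=GGWW U=WBOO R=WRBR D=RRYG L=OYOG
After move 3 (R): R=BWRR U=WGOW F=GRWG D=RYYY B=OBBB
After move 4 (R): R=RBRW U=WROG F=GYWY D=RBYO B=WBGB
After move 5 (R): R=RRWB U=WYOY F=GBWO D=RGYW B=GBRB
After move 6 (F'): F=BOGW U=WYRW R=GRRB D=YGYW L=OYOO
After move 7 (U): U=RWWY F=GRGW R=GBRB B=OYRB L=BOOO
Query 1: U[1] = W
Query 2: F[3] = W
Query 3: U[3] = Y
Query 4: L[1] = O
Query 5: L[3] = O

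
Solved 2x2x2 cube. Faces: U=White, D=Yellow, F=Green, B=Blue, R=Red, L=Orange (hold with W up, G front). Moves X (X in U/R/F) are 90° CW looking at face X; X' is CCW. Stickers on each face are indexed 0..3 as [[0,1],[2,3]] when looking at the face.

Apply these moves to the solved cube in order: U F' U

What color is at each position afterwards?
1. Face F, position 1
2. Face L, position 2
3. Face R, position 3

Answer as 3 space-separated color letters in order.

Answer: B O R

Derivation:
After move 1 (U): U=WWWW F=RRGG R=BBRR B=OOBB L=GGOO
After move 2 (F'): F=RGRG U=WWBR R=YBYR D=GOYY L=GWOW
After move 3 (U): U=BWRW F=YBRG R=OOYR B=GWBB L=RGOW
Query 1: F[1] = B
Query 2: L[2] = O
Query 3: R[3] = R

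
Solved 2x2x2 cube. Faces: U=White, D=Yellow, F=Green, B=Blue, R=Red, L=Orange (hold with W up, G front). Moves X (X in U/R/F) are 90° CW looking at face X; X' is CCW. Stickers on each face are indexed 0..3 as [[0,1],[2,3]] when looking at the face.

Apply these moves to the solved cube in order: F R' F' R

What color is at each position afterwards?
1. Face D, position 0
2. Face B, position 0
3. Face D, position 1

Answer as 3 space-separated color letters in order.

Answer: Y W R

Derivation:
After move 1 (F): F=GGGG U=WWOO R=WRWR D=RRYY L=OYOY
After move 2 (R'): R=RRWW U=WBOB F=GWGO D=RGYG B=YBRB
After move 3 (F'): F=WOGG U=WBRW R=GRRW D=YYYG L=OBOO
After move 4 (R): R=RGWR U=WORG F=WYGG D=YRYY B=WBBB
Query 1: D[0] = Y
Query 2: B[0] = W
Query 3: D[1] = R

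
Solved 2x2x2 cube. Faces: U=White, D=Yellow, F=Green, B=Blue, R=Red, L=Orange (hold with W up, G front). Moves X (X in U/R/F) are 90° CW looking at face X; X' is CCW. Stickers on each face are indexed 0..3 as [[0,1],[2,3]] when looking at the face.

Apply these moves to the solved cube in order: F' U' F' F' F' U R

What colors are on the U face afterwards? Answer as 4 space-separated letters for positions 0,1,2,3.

After move 1 (F'): F=GGGG U=WWRR R=YRYR D=OOYY L=OWOW
After move 2 (U'): U=WRWR F=OWGG R=GGYR B=YRBB L=BBOW
After move 3 (F'): F=WGOG U=WRGY R=OGOR D=BWYY L=BROW
After move 4 (F'): F=GGWO U=WROO R=WGBR D=RWYY L=BYOG
After move 5 (F'): F=GOGW U=WRWB R=WGRR D=YGYY L=BOOO
After move 6 (U): U=WWBR F=WGGW R=YRRR B=BOBB L=GOOO
After move 7 (R): R=RYRR U=WGBW F=WGGY D=YBYB B=ROWB
Query: U face = WGBW

Answer: W G B W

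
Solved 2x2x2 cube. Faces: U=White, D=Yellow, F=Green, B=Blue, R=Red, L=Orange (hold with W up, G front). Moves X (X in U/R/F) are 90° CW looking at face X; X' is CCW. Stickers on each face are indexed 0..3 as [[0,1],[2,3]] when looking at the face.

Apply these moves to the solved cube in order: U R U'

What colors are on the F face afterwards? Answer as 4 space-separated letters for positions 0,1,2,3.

Answer: G G G Y

Derivation:
After move 1 (U): U=WWWW F=RRGG R=BBRR B=OOBB L=GGOO
After move 2 (R): R=RBRB U=WRWG F=RYGY D=YBYO B=WOWB
After move 3 (U'): U=RGWW F=GGGY R=RYRB B=RBWB L=WOOO
Query: F face = GGGY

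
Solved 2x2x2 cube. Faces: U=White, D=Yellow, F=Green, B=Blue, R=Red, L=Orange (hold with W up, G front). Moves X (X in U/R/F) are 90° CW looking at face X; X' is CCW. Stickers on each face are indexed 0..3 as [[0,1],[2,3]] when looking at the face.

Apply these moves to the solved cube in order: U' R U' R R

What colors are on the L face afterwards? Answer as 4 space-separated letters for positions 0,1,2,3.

After move 1 (U'): U=WWWW F=OOGG R=GGRR B=RRBB L=BBOO
After move 2 (R): R=RGRG U=WOWG F=OYGY D=YBYR B=WRWB
After move 3 (U'): U=OGWW F=BBGY R=OYRG B=RGWB L=WROO
After move 4 (R): R=ROGY U=OBWY F=BBGR D=YWYR B=WGGB
After move 5 (R): R=GRYO U=OBWR F=BWGR D=YGYW B=YGBB
Query: L face = WROO

Answer: W R O O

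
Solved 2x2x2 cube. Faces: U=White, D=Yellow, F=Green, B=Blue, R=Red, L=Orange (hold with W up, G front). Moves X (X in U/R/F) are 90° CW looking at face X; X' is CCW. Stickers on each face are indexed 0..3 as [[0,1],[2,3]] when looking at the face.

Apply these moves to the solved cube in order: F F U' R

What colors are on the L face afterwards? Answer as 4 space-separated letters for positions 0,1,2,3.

After move 1 (F): F=GGGG U=WWOO R=WRWR D=RRYY L=OYOY
After move 2 (F): F=GGGG U=WWYY R=OROR D=WWYY L=OROR
After move 3 (U'): U=WYWY F=ORGG R=GGOR B=ORBB L=BBOR
After move 4 (R): R=OGRG U=WRWG F=OWGY D=WBYO B=YRYB
Query: L face = BBOR

Answer: B B O R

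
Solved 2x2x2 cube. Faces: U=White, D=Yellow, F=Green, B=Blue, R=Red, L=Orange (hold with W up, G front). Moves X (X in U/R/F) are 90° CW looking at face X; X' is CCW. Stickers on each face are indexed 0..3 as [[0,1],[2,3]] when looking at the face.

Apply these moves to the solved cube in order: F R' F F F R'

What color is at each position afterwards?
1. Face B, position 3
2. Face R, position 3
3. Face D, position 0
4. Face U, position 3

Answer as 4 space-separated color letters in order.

Answer: B R Y Y

Derivation:
After move 1 (F): F=GGGG U=WWOO R=WRWR D=RRYY L=OYOY
After move 2 (R'): R=RRWW U=WBOB F=GWGO D=RGYG B=YBRB
After move 3 (F): F=GGOW U=WBYY R=ORBW D=WRYG L=OROG
After move 4 (F): F=OGWG U=WBGR R=YRYW D=BOYG L=OWOR
After move 5 (F): F=WOGG U=WBRW R=GRRW D=YYYG L=OBOO
After move 6 (R'): R=RWGR U=WRRY F=WBGW D=YOYG B=GBYB
Query 1: B[3] = B
Query 2: R[3] = R
Query 3: D[0] = Y
Query 4: U[3] = Y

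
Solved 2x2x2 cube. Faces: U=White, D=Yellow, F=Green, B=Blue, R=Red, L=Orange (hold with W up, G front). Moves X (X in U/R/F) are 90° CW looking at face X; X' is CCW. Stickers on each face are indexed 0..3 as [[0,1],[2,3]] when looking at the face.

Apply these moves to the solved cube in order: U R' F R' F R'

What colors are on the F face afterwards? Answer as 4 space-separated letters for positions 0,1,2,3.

Answer: W Y G Y

Derivation:
After move 1 (U): U=WWWW F=RRGG R=BBRR B=OOBB L=GGOO
After move 2 (R'): R=BRBR U=WBWO F=RWGW D=YRYG B=YOYB
After move 3 (F): F=GRWW U=WBOG R=WROR D=BBYG L=GYOR
After move 4 (R'): R=RRWO U=WYOY F=GBWG D=BRYW B=GOBB
After move 5 (F): F=WGGB U=WYRY R=ORYO D=WRYW L=GBOR
After move 6 (R'): R=ROOY U=WBRG F=WYGY D=WGYB B=WORB
Query: F face = WYGY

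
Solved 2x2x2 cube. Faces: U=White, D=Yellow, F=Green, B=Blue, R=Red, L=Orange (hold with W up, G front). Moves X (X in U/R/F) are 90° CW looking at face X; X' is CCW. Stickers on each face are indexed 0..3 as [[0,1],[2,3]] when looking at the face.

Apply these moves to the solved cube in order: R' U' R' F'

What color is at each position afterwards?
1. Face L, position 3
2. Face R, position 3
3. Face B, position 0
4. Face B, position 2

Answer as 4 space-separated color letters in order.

Answer: W R G G

Derivation:
After move 1 (R'): R=RRRR U=WBWB F=GWGW D=YGYG B=YBYB
After move 2 (U'): U=BBWW F=OOGW R=GWRR B=RRYB L=YBOO
After move 3 (R'): R=WRGR U=BYWR F=OBGW D=YOYW B=GRGB
After move 4 (F'): F=BWOG U=BYWG R=ORYR D=BOYW L=YROW
Query 1: L[3] = W
Query 2: R[3] = R
Query 3: B[0] = G
Query 4: B[2] = G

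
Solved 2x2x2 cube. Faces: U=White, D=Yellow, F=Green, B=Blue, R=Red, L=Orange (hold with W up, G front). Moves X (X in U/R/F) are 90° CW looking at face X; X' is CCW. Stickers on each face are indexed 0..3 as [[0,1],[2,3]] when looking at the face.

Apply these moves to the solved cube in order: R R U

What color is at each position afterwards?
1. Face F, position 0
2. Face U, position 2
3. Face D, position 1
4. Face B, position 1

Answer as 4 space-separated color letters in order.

After move 1 (R): R=RRRR U=WGWG F=GYGY D=YBYB B=WBWB
After move 2 (R): R=RRRR U=WYWY F=GBGB D=YWYW B=GBGB
After move 3 (U): U=WWYY F=RRGB R=GBRR B=OOGB L=GBOO
Query 1: F[0] = R
Query 2: U[2] = Y
Query 3: D[1] = W
Query 4: B[1] = O

Answer: R Y W O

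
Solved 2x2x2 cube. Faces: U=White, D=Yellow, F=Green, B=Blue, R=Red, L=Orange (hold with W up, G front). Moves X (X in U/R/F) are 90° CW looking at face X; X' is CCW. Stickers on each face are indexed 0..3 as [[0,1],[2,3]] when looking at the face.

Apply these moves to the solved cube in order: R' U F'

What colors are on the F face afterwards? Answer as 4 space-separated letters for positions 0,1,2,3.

Answer: R W R G

Derivation:
After move 1 (R'): R=RRRR U=WBWB F=GWGW D=YGYG B=YBYB
After move 2 (U): U=WWBB F=RRGW R=YBRR B=OOYB L=GWOO
After move 3 (F'): F=RWRG U=WWYR R=GBYR D=WOYG L=GBOB
Query: F face = RWRG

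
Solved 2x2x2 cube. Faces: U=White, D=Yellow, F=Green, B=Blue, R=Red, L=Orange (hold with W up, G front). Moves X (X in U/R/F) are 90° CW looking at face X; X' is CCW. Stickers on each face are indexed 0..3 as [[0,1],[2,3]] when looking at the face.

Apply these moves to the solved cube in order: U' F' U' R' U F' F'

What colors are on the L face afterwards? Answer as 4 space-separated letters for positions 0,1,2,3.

After move 1 (U'): U=WWWW F=OOGG R=GGRR B=RRBB L=BBOO
After move 2 (F'): F=OGOG U=WWGR R=YGYR D=BOYY L=BWOW
After move 3 (U'): U=WRWG F=BWOG R=OGYR B=YGBB L=RROW
After move 4 (R'): R=GROY U=WBWY F=BROG D=BWYG B=YGOB
After move 5 (U): U=WWYB F=GROG R=YGOY B=RROB L=BROW
After move 6 (F'): F=RGGO U=WWYO R=WGBY D=RWYG L=BBOY
After move 7 (F'): F=GORG U=WWWB R=WGRY D=BYYG L=BOOY
Query: L face = BOOY

Answer: B O O Y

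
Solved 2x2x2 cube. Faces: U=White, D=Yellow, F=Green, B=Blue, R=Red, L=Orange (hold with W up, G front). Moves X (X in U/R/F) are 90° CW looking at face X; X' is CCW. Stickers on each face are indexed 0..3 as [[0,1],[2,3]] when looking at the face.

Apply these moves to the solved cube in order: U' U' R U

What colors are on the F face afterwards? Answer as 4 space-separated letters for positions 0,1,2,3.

After move 1 (U'): U=WWWW F=OOGG R=GGRR B=RRBB L=BBOO
After move 2 (U'): U=WWWW F=BBGG R=OORR B=GGBB L=RROO
After move 3 (R): R=RORO U=WBWG F=BYGY D=YBYG B=WGWB
After move 4 (U): U=WWGB F=ROGY R=WGRO B=RRWB L=BYOO
Query: F face = ROGY

Answer: R O G Y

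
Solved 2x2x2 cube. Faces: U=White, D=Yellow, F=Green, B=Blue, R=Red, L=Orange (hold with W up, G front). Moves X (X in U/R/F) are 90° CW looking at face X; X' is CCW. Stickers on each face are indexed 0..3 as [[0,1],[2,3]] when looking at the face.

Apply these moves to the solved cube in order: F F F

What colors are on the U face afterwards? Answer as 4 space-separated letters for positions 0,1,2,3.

After move 1 (F): F=GGGG U=WWOO R=WRWR D=RRYY L=OYOY
After move 2 (F): F=GGGG U=WWYY R=OROR D=WWYY L=OROR
After move 3 (F): F=GGGG U=WWRR R=YRYR D=OOYY L=OWOW
Query: U face = WWRR

Answer: W W R R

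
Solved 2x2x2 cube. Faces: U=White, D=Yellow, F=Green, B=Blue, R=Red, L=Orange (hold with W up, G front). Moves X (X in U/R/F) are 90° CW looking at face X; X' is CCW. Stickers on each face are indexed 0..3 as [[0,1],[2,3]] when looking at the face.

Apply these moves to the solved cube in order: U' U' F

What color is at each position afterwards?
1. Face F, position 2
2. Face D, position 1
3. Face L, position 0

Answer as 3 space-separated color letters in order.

Answer: G O R

Derivation:
After move 1 (U'): U=WWWW F=OOGG R=GGRR B=RRBB L=BBOO
After move 2 (U'): U=WWWW F=BBGG R=OORR B=GGBB L=RROO
After move 3 (F): F=GBGB U=WWOR R=WOWR D=ROYY L=RYOY
Query 1: F[2] = G
Query 2: D[1] = O
Query 3: L[0] = R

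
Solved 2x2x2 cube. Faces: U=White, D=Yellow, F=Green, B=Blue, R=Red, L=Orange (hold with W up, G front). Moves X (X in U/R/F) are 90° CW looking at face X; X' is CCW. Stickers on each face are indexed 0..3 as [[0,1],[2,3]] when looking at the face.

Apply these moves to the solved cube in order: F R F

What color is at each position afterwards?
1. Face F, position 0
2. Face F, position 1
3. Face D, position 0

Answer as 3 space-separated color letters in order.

After move 1 (F): F=GGGG U=WWOO R=WRWR D=RRYY L=OYOY
After move 2 (R): R=WWRR U=WGOG F=GRGY D=RBYB B=OBWB
After move 3 (F): F=GGYR U=WGYY R=OWGR D=RWYB L=OROB
Query 1: F[0] = G
Query 2: F[1] = G
Query 3: D[0] = R

Answer: G G R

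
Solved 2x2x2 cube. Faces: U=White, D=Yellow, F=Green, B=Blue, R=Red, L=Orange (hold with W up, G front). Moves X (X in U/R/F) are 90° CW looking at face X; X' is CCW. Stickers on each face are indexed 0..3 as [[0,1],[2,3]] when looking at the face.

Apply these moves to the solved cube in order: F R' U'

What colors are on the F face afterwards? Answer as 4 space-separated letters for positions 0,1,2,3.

After move 1 (F): F=GGGG U=WWOO R=WRWR D=RRYY L=OYOY
After move 2 (R'): R=RRWW U=WBOB F=GWGO D=RGYG B=YBRB
After move 3 (U'): U=BBWO F=OYGO R=GWWW B=RRRB L=YBOY
Query: F face = OYGO

Answer: O Y G O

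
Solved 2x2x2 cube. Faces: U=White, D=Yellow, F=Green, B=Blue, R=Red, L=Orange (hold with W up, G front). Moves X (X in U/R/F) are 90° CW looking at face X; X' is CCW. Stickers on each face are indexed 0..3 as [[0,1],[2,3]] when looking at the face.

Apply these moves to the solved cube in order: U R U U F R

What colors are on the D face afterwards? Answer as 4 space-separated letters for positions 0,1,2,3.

After move 1 (U): U=WWWW F=RRGG R=BBRR B=OOBB L=GGOO
After move 2 (R): R=RBRB U=WRWG F=RYGY D=YBYO B=WOWB
After move 3 (U): U=WWGR F=RBGY R=WORB B=GGWB L=RYOO
After move 4 (U): U=GWRW F=WOGY R=GGRB B=RYWB L=RBOO
After move 5 (F): F=GWYO U=GWOB R=RGWB D=RGYO L=RYOB
After move 6 (R): R=WRBG U=GWOO F=GGYO D=RWYR B=BYWB
Query: D face = RWYR

Answer: R W Y R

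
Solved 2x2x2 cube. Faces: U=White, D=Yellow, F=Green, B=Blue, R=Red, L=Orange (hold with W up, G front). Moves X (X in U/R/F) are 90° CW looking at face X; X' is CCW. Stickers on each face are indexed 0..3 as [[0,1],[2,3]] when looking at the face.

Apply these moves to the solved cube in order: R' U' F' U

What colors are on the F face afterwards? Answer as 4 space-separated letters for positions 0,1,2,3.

After move 1 (R'): R=RRRR U=WBWB F=GWGW D=YGYG B=YBYB
After move 2 (U'): U=BBWW F=OOGW R=GWRR B=RRYB L=YBOO
After move 3 (F'): F=OWOG U=BBGR R=GWYR D=BOYG L=YWOW
After move 4 (U): U=GBRB F=GWOG R=RRYR B=YWYB L=OWOW
Query: F face = GWOG

Answer: G W O G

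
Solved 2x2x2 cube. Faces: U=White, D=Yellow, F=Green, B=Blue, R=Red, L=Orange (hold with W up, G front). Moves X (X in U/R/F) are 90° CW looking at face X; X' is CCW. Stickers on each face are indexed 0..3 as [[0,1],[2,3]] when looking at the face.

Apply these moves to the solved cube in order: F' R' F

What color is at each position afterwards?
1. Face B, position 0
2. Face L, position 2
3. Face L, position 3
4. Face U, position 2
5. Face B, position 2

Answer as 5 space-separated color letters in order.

After move 1 (F'): F=GGGG U=WWRR R=YRYR D=OOYY L=OWOW
After move 2 (R'): R=RRYY U=WBRB F=GWGR D=OGYG B=YBOB
After move 3 (F): F=GGRW U=WBWW R=RRBY D=YRYG L=OOOG
Query 1: B[0] = Y
Query 2: L[2] = O
Query 3: L[3] = G
Query 4: U[2] = W
Query 5: B[2] = O

Answer: Y O G W O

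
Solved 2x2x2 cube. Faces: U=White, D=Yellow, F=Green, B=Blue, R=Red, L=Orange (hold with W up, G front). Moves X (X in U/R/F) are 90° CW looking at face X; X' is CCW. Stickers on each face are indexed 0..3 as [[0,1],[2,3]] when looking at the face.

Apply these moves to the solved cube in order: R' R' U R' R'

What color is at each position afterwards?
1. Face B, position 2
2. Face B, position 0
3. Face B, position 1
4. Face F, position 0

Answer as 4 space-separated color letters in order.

Answer: R B O R

Derivation:
After move 1 (R'): R=RRRR U=WBWB F=GWGW D=YGYG B=YBYB
After move 2 (R'): R=RRRR U=WYWY F=GBGB D=YWYW B=GBGB
After move 3 (U): U=WWYY F=RRGB R=GBRR B=OOGB L=GBOO
After move 4 (R'): R=BRGR U=WGYO F=RWGY D=YRYB B=WOWB
After move 5 (R'): R=RRBG U=WWYW F=RGGO D=YWYY B=BORB
Query 1: B[2] = R
Query 2: B[0] = B
Query 3: B[1] = O
Query 4: F[0] = R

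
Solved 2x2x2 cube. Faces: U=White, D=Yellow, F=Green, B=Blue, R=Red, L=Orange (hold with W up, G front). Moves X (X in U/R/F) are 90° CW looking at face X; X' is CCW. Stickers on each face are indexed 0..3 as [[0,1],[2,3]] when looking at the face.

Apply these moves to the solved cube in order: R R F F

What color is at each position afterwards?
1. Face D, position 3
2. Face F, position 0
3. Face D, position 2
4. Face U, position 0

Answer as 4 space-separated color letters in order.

Answer: W B Y W

Derivation:
After move 1 (R): R=RRRR U=WGWG F=GYGY D=YBYB B=WBWB
After move 2 (R): R=RRRR U=WYWY F=GBGB D=YWYW B=GBGB
After move 3 (F): F=GGBB U=WYOO R=WRYR D=RRYW L=OYOW
After move 4 (F): F=BGBG U=WYWY R=OROR D=YWYW L=OROR
Query 1: D[3] = W
Query 2: F[0] = B
Query 3: D[2] = Y
Query 4: U[0] = W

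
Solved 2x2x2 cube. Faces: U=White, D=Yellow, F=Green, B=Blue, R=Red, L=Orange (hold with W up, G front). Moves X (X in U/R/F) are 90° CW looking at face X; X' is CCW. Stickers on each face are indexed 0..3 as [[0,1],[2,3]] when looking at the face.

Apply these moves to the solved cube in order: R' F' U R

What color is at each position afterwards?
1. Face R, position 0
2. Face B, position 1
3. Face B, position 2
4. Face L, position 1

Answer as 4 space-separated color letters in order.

Answer: Y B W W

Derivation:
After move 1 (R'): R=RRRR U=WBWB F=GWGW D=YGYG B=YBYB
After move 2 (F'): F=WWGG U=WBRR R=GRYR D=OOYG L=OBOW
After move 3 (U): U=RWRB F=GRGG R=YBYR B=OBYB L=WWOW
After move 4 (R): R=YYRB U=RRRG F=GOGG D=OYYO B=BBWB
Query 1: R[0] = Y
Query 2: B[1] = B
Query 3: B[2] = W
Query 4: L[1] = W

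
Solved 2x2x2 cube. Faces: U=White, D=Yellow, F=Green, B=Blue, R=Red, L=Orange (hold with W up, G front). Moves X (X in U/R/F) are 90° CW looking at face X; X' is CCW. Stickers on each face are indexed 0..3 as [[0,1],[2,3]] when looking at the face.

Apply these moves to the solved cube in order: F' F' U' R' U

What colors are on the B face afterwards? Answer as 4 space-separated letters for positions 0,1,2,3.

Answer: B B W B

Derivation:
After move 1 (F'): F=GGGG U=WWRR R=YRYR D=OOYY L=OWOW
After move 2 (F'): F=GGGG U=WWYY R=OROR D=WWYY L=OROR
After move 3 (U'): U=WYWY F=ORGG R=GGOR B=ORBB L=BBOR
After move 4 (R'): R=GRGO U=WBWO F=OYGY D=WRYG B=YRWB
After move 5 (U): U=WWOB F=GRGY R=YRGO B=BBWB L=OYOR
Query: B face = BBWB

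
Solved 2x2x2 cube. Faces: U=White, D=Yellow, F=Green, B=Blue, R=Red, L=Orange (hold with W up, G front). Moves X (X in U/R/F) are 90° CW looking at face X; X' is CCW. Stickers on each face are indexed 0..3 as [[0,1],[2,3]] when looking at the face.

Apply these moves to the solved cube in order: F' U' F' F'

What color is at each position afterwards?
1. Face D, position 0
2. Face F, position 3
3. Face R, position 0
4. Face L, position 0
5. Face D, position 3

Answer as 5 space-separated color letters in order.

Answer: R O W B Y

Derivation:
After move 1 (F'): F=GGGG U=WWRR R=YRYR D=OOYY L=OWOW
After move 2 (U'): U=WRWR F=OWGG R=GGYR B=YRBB L=BBOW
After move 3 (F'): F=WGOG U=WRGY R=OGOR D=BWYY L=BROW
After move 4 (F'): F=GGWO U=WROO R=WGBR D=RWYY L=BYOG
Query 1: D[0] = R
Query 2: F[3] = O
Query 3: R[0] = W
Query 4: L[0] = B
Query 5: D[3] = Y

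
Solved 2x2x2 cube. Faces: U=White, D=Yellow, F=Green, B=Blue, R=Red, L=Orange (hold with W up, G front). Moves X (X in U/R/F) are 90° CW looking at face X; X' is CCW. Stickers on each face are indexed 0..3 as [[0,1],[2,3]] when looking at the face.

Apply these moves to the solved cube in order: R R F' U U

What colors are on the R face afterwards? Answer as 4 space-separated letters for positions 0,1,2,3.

After move 1 (R): R=RRRR U=WGWG F=GYGY D=YBYB B=WBWB
After move 2 (R): R=RRRR U=WYWY F=GBGB D=YWYW B=GBGB
After move 3 (F'): F=BBGG U=WYRR R=WRYR D=OOYW L=OYOW
After move 4 (U): U=RWRY F=WRGG R=GBYR B=OYGB L=BBOW
After move 5 (U): U=RRYW F=GBGG R=OYYR B=BBGB L=WROW
Query: R face = OYYR

Answer: O Y Y R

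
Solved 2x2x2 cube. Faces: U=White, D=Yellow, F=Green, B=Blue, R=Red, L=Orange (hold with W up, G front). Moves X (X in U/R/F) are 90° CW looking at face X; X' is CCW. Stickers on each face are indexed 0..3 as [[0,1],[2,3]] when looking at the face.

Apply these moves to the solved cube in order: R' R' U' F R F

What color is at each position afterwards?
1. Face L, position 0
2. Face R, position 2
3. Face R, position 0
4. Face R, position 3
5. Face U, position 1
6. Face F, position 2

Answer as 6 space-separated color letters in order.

Answer: G O O B O W

Derivation:
After move 1 (R'): R=RRRR U=WBWB F=GWGW D=YGYG B=YBYB
After move 2 (R'): R=RRRR U=WYWY F=GBGB D=YWYW B=GBGB
After move 3 (U'): U=YYWW F=OOGB R=GBRR B=RRGB L=GBOO
After move 4 (F): F=GOBO U=YYOB R=WBWR D=RGYW L=GYOW
After move 5 (R): R=WWRB U=YOOO F=GGBW D=RGYR B=BRYB
After move 6 (F): F=BGWG U=YOWY R=OWOB D=RWYR L=GROG
Query 1: L[0] = G
Query 2: R[2] = O
Query 3: R[0] = O
Query 4: R[3] = B
Query 5: U[1] = O
Query 6: F[2] = W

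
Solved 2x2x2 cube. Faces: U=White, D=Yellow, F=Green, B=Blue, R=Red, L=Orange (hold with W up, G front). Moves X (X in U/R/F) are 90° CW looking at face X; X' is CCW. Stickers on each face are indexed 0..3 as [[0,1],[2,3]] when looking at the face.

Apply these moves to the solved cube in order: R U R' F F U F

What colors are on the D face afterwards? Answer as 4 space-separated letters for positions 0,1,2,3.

Answer: Y B Y Y

Derivation:
After move 1 (R): R=RRRR U=WGWG F=GYGY D=YBYB B=WBWB
After move 2 (U): U=WWGG F=RRGY R=WBRR B=OOWB L=GYOO
After move 3 (R'): R=BRWR U=WWGO F=RWGG D=YRYY B=BOBB
After move 4 (F): F=GRGW U=WWOY R=GROR D=WBYY L=GYOR
After move 5 (F): F=GGWR U=WWRY R=ORYR D=OGYY L=GWOB
After move 6 (U): U=RWYW F=ORWR R=BOYR B=GWBB L=GGOB
After move 7 (F): F=WORR U=RWBG R=YOWR D=YBYY L=GOOG
Query: D face = YBYY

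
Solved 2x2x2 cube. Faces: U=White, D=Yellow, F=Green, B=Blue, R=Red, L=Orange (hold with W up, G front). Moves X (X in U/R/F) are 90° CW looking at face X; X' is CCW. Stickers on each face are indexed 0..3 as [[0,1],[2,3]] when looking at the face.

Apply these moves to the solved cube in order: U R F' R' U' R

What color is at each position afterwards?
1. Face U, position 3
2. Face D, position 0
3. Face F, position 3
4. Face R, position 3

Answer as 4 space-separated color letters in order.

Answer: R G G R

Derivation:
After move 1 (U): U=WWWW F=RRGG R=BBRR B=OOBB L=GGOO
After move 2 (R): R=RBRB U=WRWG F=RYGY D=YBYO B=WOWB
After move 3 (F'): F=YYRG U=WRRR R=BBYB D=GOYO L=GGOW
After move 4 (R'): R=BBBY U=WWRW F=YRRR D=GYYG B=OOOB
After move 5 (U'): U=WWWR F=GGRR R=YRBY B=BBOB L=OOOW
After move 6 (R): R=BYYR U=WGWR F=GYRG D=GOYB B=RBWB
Query 1: U[3] = R
Query 2: D[0] = G
Query 3: F[3] = G
Query 4: R[3] = R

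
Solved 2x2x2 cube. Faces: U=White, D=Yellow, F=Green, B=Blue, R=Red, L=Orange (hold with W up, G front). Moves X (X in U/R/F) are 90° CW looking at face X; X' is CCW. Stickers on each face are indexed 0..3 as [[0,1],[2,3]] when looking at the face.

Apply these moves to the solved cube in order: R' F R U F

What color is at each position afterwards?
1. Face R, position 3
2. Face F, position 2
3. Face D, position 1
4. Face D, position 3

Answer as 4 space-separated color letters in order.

After move 1 (R'): R=RRRR U=WBWB F=GWGW D=YGYG B=YBYB
After move 2 (F): F=GGWW U=WBOO R=WRBR D=RRYG L=OYOG
After move 3 (R): R=BWRR U=WGOW F=GRWG D=RYYY B=OBBB
After move 4 (U): U=OWWG F=BWWG R=OBRR B=OYBB L=GROG
After move 5 (F): F=WBGW U=OWGR R=WBGR D=ROYY L=GROY
Query 1: R[3] = R
Query 2: F[2] = G
Query 3: D[1] = O
Query 4: D[3] = Y

Answer: R G O Y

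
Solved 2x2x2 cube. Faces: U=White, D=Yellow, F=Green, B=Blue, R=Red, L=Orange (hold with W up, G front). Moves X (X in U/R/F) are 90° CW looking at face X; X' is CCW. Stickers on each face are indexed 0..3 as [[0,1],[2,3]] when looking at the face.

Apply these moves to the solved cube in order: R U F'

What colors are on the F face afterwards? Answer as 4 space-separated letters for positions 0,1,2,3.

Answer: R Y R G

Derivation:
After move 1 (R): R=RRRR U=WGWG F=GYGY D=YBYB B=WBWB
After move 2 (U): U=WWGG F=RRGY R=WBRR B=OOWB L=GYOO
After move 3 (F'): F=RYRG U=WWWR R=BBYR D=YOYB L=GGOG
Query: F face = RYRG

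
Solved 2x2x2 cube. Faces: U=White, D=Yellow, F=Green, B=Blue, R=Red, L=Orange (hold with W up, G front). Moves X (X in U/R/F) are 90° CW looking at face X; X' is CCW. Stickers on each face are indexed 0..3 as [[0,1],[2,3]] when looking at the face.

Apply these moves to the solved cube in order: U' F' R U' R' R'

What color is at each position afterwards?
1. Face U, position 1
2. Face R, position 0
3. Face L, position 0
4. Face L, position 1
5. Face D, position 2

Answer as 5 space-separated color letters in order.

Answer: B G R R Y

Derivation:
After move 1 (U'): U=WWWW F=OOGG R=GGRR B=RRBB L=BBOO
After move 2 (F'): F=OGOG U=WWGR R=YGYR D=BOYY L=BWOW
After move 3 (R): R=YYRG U=WGGG F=OOOY D=BBYR B=RRWB
After move 4 (U'): U=GGWG F=BWOY R=OORG B=YYWB L=RROW
After move 5 (R'): R=OGOR U=GWWY F=BGOG D=BWYY B=RYBB
After move 6 (R'): R=GROO U=GBWR F=BWOY D=BGYG B=YYWB
Query 1: U[1] = B
Query 2: R[0] = G
Query 3: L[0] = R
Query 4: L[1] = R
Query 5: D[2] = Y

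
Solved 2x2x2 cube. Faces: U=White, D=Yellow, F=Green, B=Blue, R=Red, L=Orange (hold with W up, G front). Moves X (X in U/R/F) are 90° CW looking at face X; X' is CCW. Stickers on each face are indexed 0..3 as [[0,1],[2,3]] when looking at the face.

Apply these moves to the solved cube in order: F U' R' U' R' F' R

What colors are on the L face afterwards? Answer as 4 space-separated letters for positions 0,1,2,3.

Answer: Y G O W

Derivation:
After move 1 (F): F=GGGG U=WWOO R=WRWR D=RRYY L=OYOY
After move 2 (U'): U=WOWO F=OYGG R=GGWR B=WRBB L=BBOY
After move 3 (R'): R=GRGW U=WBWW F=OOGO D=RYYG B=YRRB
After move 4 (U'): U=BWWW F=BBGO R=OOGW B=GRRB L=YROY
After move 5 (R'): R=OWOG U=BRWG F=BWGW D=RBYO B=GRYB
After move 6 (F'): F=WWBG U=BROO R=BWRG D=RYYO L=YGOW
After move 7 (R): R=RBGW U=BWOG F=WYBO D=RYYG B=ORRB
Query: L face = YGOW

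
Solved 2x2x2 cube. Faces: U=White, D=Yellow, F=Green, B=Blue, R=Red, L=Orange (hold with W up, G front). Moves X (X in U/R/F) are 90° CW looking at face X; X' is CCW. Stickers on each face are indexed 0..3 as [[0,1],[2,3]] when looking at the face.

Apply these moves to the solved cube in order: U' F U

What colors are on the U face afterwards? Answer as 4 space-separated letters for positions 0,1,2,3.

After move 1 (U'): U=WWWW F=OOGG R=GGRR B=RRBB L=BBOO
After move 2 (F): F=GOGO U=WWOB R=WGWR D=RGYY L=BYOY
After move 3 (U): U=OWBW F=WGGO R=RRWR B=BYBB L=GOOY
Query: U face = OWBW

Answer: O W B W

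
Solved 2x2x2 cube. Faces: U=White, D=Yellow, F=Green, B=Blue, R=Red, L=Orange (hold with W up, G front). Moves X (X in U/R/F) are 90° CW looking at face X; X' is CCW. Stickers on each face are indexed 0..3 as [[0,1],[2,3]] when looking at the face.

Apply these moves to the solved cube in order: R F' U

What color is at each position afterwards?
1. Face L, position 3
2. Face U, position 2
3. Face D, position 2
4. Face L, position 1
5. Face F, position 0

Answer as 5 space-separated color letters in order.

After move 1 (R): R=RRRR U=WGWG F=GYGY D=YBYB B=WBWB
After move 2 (F'): F=YYGG U=WGRR R=BRYR D=OOYB L=OGOW
After move 3 (U): U=RWRG F=BRGG R=WBYR B=OGWB L=YYOW
Query 1: L[3] = W
Query 2: U[2] = R
Query 3: D[2] = Y
Query 4: L[1] = Y
Query 5: F[0] = B

Answer: W R Y Y B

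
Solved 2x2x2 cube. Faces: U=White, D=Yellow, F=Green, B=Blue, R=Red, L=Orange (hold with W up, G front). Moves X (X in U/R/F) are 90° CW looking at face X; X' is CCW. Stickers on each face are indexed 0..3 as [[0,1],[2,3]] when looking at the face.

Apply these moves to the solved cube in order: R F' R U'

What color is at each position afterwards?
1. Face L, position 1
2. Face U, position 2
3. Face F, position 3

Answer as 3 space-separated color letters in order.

Answer: B W B

Derivation:
After move 1 (R): R=RRRR U=WGWG F=GYGY D=YBYB B=WBWB
After move 2 (F'): F=YYGG U=WGRR R=BRYR D=OOYB L=OGOW
After move 3 (R): R=YBRR U=WYRG F=YOGB D=OWYW B=RBGB
After move 4 (U'): U=YGWR F=OGGB R=YORR B=YBGB L=RBOW
Query 1: L[1] = B
Query 2: U[2] = W
Query 3: F[3] = B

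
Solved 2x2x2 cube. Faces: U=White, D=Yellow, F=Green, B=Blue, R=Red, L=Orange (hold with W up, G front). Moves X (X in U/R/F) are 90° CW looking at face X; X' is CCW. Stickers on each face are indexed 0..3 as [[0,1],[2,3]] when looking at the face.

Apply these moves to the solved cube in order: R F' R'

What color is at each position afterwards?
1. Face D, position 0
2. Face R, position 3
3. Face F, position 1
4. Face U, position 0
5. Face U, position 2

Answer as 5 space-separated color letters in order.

Answer: O Y G W R

Derivation:
After move 1 (R): R=RRRR U=WGWG F=GYGY D=YBYB B=WBWB
After move 2 (F'): F=YYGG U=WGRR R=BRYR D=OOYB L=OGOW
After move 3 (R'): R=RRBY U=WWRW F=YGGR D=OYYG B=BBOB
Query 1: D[0] = O
Query 2: R[3] = Y
Query 3: F[1] = G
Query 4: U[0] = W
Query 5: U[2] = R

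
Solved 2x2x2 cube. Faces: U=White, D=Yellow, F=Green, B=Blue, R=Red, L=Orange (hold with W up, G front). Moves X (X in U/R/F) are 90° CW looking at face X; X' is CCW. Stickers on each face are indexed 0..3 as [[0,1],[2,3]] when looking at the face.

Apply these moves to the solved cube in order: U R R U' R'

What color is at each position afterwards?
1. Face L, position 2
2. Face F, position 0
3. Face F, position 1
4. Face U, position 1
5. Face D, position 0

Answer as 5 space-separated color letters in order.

Answer: O G Y R Y

Derivation:
After move 1 (U): U=WWWW F=RRGG R=BBRR B=OOBB L=GGOO
After move 2 (R): R=RBRB U=WRWG F=RYGY D=YBYO B=WOWB
After move 3 (R): R=RRBB U=WYWY F=RBGO D=YWYW B=GORB
After move 4 (U'): U=YYWW F=GGGO R=RBBB B=RRRB L=GOOO
After move 5 (R'): R=BBRB U=YRWR F=GYGW D=YGYO B=WRWB
Query 1: L[2] = O
Query 2: F[0] = G
Query 3: F[1] = Y
Query 4: U[1] = R
Query 5: D[0] = Y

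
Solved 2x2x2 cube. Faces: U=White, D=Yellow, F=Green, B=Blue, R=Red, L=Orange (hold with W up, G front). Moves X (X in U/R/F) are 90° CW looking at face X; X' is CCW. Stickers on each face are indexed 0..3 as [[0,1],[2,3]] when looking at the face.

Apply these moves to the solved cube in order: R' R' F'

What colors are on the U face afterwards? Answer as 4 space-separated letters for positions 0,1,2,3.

After move 1 (R'): R=RRRR U=WBWB F=GWGW D=YGYG B=YBYB
After move 2 (R'): R=RRRR U=WYWY F=GBGB D=YWYW B=GBGB
After move 3 (F'): F=BBGG U=WYRR R=WRYR D=OOYW L=OYOW
Query: U face = WYRR

Answer: W Y R R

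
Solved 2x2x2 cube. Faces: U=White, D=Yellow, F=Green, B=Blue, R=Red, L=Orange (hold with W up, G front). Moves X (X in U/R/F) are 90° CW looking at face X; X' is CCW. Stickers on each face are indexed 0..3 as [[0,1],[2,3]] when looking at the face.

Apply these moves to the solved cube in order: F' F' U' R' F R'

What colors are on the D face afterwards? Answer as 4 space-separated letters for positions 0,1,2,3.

Answer: G O Y Y

Derivation:
After move 1 (F'): F=GGGG U=WWRR R=YRYR D=OOYY L=OWOW
After move 2 (F'): F=GGGG U=WWYY R=OROR D=WWYY L=OROR
After move 3 (U'): U=WYWY F=ORGG R=GGOR B=ORBB L=BBOR
After move 4 (R'): R=GRGO U=WBWO F=OYGY D=WRYG B=YRWB
After move 5 (F): F=GOYY U=WBRB R=WROO D=GGYG L=BWOR
After move 6 (R'): R=ROWO U=WWRY F=GBYB D=GOYY B=GRGB
Query: D face = GOYY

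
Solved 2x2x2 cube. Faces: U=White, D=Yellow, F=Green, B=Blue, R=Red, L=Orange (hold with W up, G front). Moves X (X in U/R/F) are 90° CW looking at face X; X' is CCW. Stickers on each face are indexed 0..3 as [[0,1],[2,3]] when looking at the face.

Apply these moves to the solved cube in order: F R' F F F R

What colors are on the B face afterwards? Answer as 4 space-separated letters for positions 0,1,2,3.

After move 1 (F): F=GGGG U=WWOO R=WRWR D=RRYY L=OYOY
After move 2 (R'): R=RRWW U=WBOB F=GWGO D=RGYG B=YBRB
After move 3 (F): F=GGOW U=WBYY R=ORBW D=WRYG L=OROG
After move 4 (F): F=OGWG U=WBGR R=YRYW D=BOYG L=OWOR
After move 5 (F): F=WOGG U=WBRW R=GRRW D=YYYG L=OBOO
After move 6 (R): R=RGWR U=WORG F=WYGG D=YRYY B=WBBB
Query: B face = WBBB

Answer: W B B B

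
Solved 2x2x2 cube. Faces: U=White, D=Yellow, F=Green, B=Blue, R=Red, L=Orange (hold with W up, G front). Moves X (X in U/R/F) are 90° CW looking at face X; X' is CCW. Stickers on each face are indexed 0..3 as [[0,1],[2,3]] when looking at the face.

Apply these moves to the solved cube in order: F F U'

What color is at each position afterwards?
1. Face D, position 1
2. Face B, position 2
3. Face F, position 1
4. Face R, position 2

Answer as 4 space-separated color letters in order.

Answer: W B R O

Derivation:
After move 1 (F): F=GGGG U=WWOO R=WRWR D=RRYY L=OYOY
After move 2 (F): F=GGGG U=WWYY R=OROR D=WWYY L=OROR
After move 3 (U'): U=WYWY F=ORGG R=GGOR B=ORBB L=BBOR
Query 1: D[1] = W
Query 2: B[2] = B
Query 3: F[1] = R
Query 4: R[2] = O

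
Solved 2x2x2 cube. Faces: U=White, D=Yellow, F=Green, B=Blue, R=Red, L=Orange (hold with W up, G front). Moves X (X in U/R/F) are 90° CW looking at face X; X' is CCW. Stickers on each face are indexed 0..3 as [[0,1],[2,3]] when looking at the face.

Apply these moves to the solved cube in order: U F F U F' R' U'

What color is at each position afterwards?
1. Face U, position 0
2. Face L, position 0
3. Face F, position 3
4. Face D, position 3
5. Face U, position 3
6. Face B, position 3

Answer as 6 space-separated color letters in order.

After move 1 (U): U=WWWW F=RRGG R=BBRR B=OOBB L=GGOO
After move 2 (F): F=GRGR U=WWOG R=WBWR D=RBYY L=GYOY
After move 3 (F): F=GGRR U=WWYY R=OBGR D=WWYY L=GROB
After move 4 (U): U=YWYW F=OBRR R=OOGR B=GRBB L=GGOB
After move 5 (F'): F=BROR U=YWOG R=WOWR D=GBYY L=GWOY
After move 6 (R'): R=ORWW U=YBOG F=BWOG D=GRYR B=YRBB
After move 7 (U'): U=BGYO F=GWOG R=BWWW B=ORBB L=YROY
Query 1: U[0] = B
Query 2: L[0] = Y
Query 3: F[3] = G
Query 4: D[3] = R
Query 5: U[3] = O
Query 6: B[3] = B

Answer: B Y G R O B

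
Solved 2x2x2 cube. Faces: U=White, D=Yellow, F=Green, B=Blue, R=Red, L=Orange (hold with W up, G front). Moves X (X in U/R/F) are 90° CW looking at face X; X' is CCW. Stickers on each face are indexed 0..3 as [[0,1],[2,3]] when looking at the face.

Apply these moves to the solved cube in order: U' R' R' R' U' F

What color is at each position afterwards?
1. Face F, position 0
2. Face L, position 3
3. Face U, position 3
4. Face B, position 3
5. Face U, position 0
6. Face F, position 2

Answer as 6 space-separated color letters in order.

Answer: G B R B O Y

Derivation:
After move 1 (U'): U=WWWW F=OOGG R=GGRR B=RRBB L=BBOO
After move 2 (R'): R=GRGR U=WBWR F=OWGW D=YOYG B=YRYB
After move 3 (R'): R=RRGG U=WYWY F=OBGR D=YWYW B=GROB
After move 4 (R'): R=RGRG U=WOWG F=OYGY D=YBYR B=WRWB
After move 5 (U'): U=OGWW F=BBGY R=OYRG B=RGWB L=WROO
After move 6 (F): F=GBYB U=OGOR R=WYWG D=ROYR L=WYOB
Query 1: F[0] = G
Query 2: L[3] = B
Query 3: U[3] = R
Query 4: B[3] = B
Query 5: U[0] = O
Query 6: F[2] = Y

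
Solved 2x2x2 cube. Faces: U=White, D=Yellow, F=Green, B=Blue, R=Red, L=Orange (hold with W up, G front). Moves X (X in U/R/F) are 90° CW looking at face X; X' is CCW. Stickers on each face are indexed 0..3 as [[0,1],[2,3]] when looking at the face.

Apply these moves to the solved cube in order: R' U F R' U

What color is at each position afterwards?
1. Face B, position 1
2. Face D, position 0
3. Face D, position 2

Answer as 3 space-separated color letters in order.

Answer: Y R Y

Derivation:
After move 1 (R'): R=RRRR U=WBWB F=GWGW D=YGYG B=YBYB
After move 2 (U): U=WWBB F=RRGW R=YBRR B=OOYB L=GWOO
After move 3 (F): F=GRWR U=WWOW R=BBBR D=RYYG L=GYOG
After move 4 (R'): R=BRBB U=WYOO F=GWWW D=RRYR B=GOYB
After move 5 (U): U=OWOY F=BRWW R=GOBB B=GYYB L=GWOG
Query 1: B[1] = Y
Query 2: D[0] = R
Query 3: D[2] = Y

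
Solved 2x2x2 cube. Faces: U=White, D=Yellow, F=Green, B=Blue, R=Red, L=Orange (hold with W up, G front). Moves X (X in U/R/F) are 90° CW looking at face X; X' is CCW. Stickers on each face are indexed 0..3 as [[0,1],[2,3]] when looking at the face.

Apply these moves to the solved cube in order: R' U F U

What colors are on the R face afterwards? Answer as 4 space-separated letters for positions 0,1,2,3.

Answer: O O B R

Derivation:
After move 1 (R'): R=RRRR U=WBWB F=GWGW D=YGYG B=YBYB
After move 2 (U): U=WWBB F=RRGW R=YBRR B=OOYB L=GWOO
After move 3 (F): F=GRWR U=WWOW R=BBBR D=RYYG L=GYOG
After move 4 (U): U=OWWW F=BBWR R=OOBR B=GYYB L=GROG
Query: R face = OOBR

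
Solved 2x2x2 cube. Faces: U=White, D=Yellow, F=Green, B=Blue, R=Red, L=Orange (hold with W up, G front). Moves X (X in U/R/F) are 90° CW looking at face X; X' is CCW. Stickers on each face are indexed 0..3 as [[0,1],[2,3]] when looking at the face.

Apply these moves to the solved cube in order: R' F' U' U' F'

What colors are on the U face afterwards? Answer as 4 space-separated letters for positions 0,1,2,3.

Answer: R R O Y

Derivation:
After move 1 (R'): R=RRRR U=WBWB F=GWGW D=YGYG B=YBYB
After move 2 (F'): F=WWGG U=WBRR R=GRYR D=OOYG L=OBOW
After move 3 (U'): U=BRWR F=OBGG R=WWYR B=GRYB L=YBOW
After move 4 (U'): U=RRBW F=YBGG R=OBYR B=WWYB L=GROW
After move 5 (F'): F=BGYG U=RROY R=OBOR D=RWYG L=GWOB
Query: U face = RROY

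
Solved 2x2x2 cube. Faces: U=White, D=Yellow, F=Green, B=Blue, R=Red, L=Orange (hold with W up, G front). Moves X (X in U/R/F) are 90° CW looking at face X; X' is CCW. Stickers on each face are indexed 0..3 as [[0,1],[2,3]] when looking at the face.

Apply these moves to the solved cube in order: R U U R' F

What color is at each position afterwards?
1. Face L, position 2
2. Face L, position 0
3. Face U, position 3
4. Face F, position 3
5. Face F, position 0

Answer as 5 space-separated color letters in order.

Answer: O R R W G

Derivation:
After move 1 (R): R=RRRR U=WGWG F=GYGY D=YBYB B=WBWB
After move 2 (U): U=WWGG F=RRGY R=WBRR B=OOWB L=GYOO
After move 3 (U): U=GWGW F=WBGY R=OORR B=GYWB L=RROO
After move 4 (R'): R=OROR U=GWGG F=WWGW D=YBYY B=BYBB
After move 5 (F): F=GWWW U=GWOR R=GRGR D=OOYY L=RYOB
Query 1: L[2] = O
Query 2: L[0] = R
Query 3: U[3] = R
Query 4: F[3] = W
Query 5: F[0] = G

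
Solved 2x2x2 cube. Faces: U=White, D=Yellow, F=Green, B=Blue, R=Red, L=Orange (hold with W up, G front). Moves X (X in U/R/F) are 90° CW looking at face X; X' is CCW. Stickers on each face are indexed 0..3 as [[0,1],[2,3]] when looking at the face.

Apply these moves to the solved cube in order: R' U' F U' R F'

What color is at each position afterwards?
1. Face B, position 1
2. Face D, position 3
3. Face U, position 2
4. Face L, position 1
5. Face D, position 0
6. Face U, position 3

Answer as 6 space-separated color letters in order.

Answer: W W W O R R

Derivation:
After move 1 (R'): R=RRRR U=WBWB F=GWGW D=YGYG B=YBYB
After move 2 (U'): U=BBWW F=OOGW R=GWRR B=RRYB L=YBOO
After move 3 (F): F=GOWO U=BBOB R=WWWR D=RGYG L=YYOG
After move 4 (U'): U=BBBO F=YYWO R=GOWR B=WWYB L=RROG
After move 5 (R): R=WGRO U=BYBO F=YGWG D=RYYW B=OWBB
After move 6 (F'): F=GGYW U=BYWR R=YGRO D=RGYW L=ROOB
Query 1: B[1] = W
Query 2: D[3] = W
Query 3: U[2] = W
Query 4: L[1] = O
Query 5: D[0] = R
Query 6: U[3] = R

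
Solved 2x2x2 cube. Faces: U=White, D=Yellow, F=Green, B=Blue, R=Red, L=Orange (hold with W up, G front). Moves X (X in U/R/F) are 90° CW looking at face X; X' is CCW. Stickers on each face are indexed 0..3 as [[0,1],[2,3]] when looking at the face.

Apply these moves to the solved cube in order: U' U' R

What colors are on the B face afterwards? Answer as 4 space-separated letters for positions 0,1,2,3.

Answer: W G W B

Derivation:
After move 1 (U'): U=WWWW F=OOGG R=GGRR B=RRBB L=BBOO
After move 2 (U'): U=WWWW F=BBGG R=OORR B=GGBB L=RROO
After move 3 (R): R=RORO U=WBWG F=BYGY D=YBYG B=WGWB
Query: B face = WGWB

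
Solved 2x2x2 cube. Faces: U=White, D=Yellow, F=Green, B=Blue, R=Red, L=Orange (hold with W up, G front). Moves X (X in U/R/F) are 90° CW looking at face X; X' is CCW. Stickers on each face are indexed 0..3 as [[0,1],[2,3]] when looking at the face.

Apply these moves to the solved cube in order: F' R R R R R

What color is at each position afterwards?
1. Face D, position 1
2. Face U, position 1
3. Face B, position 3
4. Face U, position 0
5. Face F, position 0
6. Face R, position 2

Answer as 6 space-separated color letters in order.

Answer: B G B W G R

Derivation:
After move 1 (F'): F=GGGG U=WWRR R=YRYR D=OOYY L=OWOW
After move 2 (R): R=YYRR U=WGRG F=GOGY D=OBYB B=RBWB
After move 3 (R): R=RYRY U=WORY F=GBGB D=OWYR B=GBGB
After move 4 (R): R=RRYY U=WBRB F=GWGR D=OGYG B=YBOB
After move 5 (R): R=YRYR U=WWRR F=GGGG D=OOYY B=BBBB
After move 6 (R): R=YYRR U=WGRG F=GOGY D=OBYB B=RBWB
Query 1: D[1] = B
Query 2: U[1] = G
Query 3: B[3] = B
Query 4: U[0] = W
Query 5: F[0] = G
Query 6: R[2] = R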